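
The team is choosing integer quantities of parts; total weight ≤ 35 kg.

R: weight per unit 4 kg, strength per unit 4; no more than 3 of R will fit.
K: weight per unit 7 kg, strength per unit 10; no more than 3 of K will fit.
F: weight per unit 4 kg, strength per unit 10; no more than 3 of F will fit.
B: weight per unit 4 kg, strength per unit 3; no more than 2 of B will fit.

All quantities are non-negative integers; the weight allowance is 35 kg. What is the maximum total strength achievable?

Take 3×K and 3×F: weight 33 ≤ 35, strength 3·10 + 3·10 = 60.
F has the best ratio (10/4) and is taken to its limit of 3; remaining capacity is filled optimally with the others.

60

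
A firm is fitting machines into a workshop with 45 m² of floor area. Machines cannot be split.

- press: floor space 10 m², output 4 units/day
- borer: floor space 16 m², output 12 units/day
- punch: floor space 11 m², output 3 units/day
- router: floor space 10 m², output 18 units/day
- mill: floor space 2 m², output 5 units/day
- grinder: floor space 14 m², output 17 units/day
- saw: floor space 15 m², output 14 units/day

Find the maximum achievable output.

54

borer + router + mill + grinder: floor space 16 + 10 + 2 + 14 = 42 ≤ 45, output 12 + 18 + 5 + 17 = 52.
router + mill + grinder + saw: floor space 10 + 2 + 14 + 15 = 41 ≤ 45, output 18 + 5 + 17 + 14 = 54.
Best is router, mill, grinder, and saw with total output 54.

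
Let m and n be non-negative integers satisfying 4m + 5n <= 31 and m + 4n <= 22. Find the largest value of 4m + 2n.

(m,n)=(7,0) is feasible, giving 28.
(m,n)=(6,1) is feasible, giving 26.
No feasible integer point exceeds 28.

28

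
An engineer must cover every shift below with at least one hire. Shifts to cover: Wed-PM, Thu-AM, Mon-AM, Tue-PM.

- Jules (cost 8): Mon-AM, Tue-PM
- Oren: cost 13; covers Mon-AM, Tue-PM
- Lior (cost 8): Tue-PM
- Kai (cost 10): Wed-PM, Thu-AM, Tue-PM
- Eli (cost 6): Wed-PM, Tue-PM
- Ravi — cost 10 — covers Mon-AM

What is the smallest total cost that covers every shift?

18

This is an integer covering problem.
The greedy cost-per-new-shift heuristic would pick Eli, Jules, and Kai for 24, but a cheaper cover exists.
Choose Jules and Kai: together they cover Wed-PM, Thu-AM, Mon-AM, Tue-PM — every shift.
Total cost: 8 + 10 = 18.
No cover costs less than 18.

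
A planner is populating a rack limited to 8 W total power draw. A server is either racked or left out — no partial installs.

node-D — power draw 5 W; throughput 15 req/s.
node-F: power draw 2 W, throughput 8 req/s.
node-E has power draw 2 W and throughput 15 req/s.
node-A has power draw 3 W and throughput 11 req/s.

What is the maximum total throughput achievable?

This is an integer program with binary decision variables.
node-D + node-E: power draw 5 + 2 = 7 ≤ 8, throughput 15 + 15 = 30.
node-F + node-E + node-A: power draw 2 + 2 + 3 = 7 ≤ 8, throughput 8 + 15 + 11 = 34.
Best is node-F, node-E, and node-A with total throughput 34.

34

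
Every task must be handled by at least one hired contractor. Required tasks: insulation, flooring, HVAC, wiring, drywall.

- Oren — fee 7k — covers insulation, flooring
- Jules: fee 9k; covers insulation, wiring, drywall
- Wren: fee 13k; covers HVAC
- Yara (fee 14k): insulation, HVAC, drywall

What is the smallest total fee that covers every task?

Choose Oren, Jules, and Wren: together they cover insulation, flooring, HVAC, wiring, drywall — every task.
Total fee: 7 + 9 + 13 = 29.
No cover costs less than 29.

29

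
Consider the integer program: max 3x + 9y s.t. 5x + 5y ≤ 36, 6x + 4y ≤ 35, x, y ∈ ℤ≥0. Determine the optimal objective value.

63

(x,y)=(0,7): 5·0+5·7=35≤36, 6·0+4·7=28≤35, objective 63.
(x,y)=(1,6): 5·1+5·6=35≤36, 6·1+4·6=30≤35, objective 57.
(x,y)=(0,6): 5·0+5·6=30≤36, 6·0+4·6=24≤35, objective 54.
The best lattice point is (0,7), giving 63.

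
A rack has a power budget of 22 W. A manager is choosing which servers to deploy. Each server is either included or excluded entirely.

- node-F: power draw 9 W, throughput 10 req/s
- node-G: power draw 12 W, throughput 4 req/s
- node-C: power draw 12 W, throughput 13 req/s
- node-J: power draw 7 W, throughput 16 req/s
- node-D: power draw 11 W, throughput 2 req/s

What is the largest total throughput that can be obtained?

29

node-C + node-J: power draw 12 + 7 = 19 ≤ 22, throughput 13 + 16 = 29.
node-F + node-C: power draw 9 + 12 = 21 ≤ 22, throughput 10 + 13 = 23.
node-F + node-J: power draw 9 + 7 = 16 ≤ 22, throughput 10 + 16 = 26.
Best is node-C and node-J with total throughput 29.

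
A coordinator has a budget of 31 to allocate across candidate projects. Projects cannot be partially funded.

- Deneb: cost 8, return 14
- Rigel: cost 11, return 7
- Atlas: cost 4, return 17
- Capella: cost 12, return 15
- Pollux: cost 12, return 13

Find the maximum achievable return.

46

This is an integer program with binary decision variables.
Allowing fractional choices, the relaxed optimum would be about 53.6, but projects are indivisible.
Deneb + Atlas + Pollux: cost 8 + 4 + 12 = 24 ≤ 31, return 14 + 17 + 13 = 44.
Atlas + Capella + Pollux: cost 4 + 12 + 12 = 28 ≤ 31, return 17 + 15 + 13 = 45.
Deneb + Atlas + Capella: cost 8 + 4 + 12 = 24 ≤ 31, return 14 + 17 + 15 = 46.
Best is Deneb, Atlas, and Capella with total return 46.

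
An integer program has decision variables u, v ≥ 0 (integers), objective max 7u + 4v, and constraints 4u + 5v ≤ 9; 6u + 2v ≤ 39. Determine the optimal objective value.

14

The continuous relaxation peaks at (2.25, 0) with value 15.75; rounding to a feasible lattice point costs some objective.
(u,v)=(2,0): 4·2+5·0=8≤9, 6·2+2·0=12≤39, objective 14.
(u,v)=(1,1): 4·1+5·1=9≤9, 6·1+2·1=8≤39, objective 11.
(u,v)=(1,0): 4·1+5·0=4≤9, 6·1+2·0=6≤39, objective 7.
No feasible integer point exceeds 14.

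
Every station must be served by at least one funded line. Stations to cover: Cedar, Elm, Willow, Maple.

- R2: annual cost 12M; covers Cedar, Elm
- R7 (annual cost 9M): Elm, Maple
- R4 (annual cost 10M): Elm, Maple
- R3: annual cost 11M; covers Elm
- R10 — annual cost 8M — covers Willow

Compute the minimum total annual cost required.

This is a weighted set-cover instance.
Choose R2, R7, and R10: together they cover Cedar, Elm, Willow, Maple — every station.
Total annual cost: 12 + 9 + 8 = 29.
No cover costs less than 29.

29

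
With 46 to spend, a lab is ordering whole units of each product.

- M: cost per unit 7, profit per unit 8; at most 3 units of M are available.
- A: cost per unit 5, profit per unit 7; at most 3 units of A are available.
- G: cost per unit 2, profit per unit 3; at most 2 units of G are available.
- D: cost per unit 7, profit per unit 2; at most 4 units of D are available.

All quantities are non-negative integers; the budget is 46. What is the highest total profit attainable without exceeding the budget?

51

This is a bounded integer knapsack.
3×M, 3×A, 1×G, and 1×D: cost 45 ≤ 46, profit 3·8 + 3·7 + 1·3 + 1·2 = 50.
3×M, 3×A, and 2×G: cost 40 ≤ 46, profit 3·8 + 3·7 + 2·3 = 51.
Best is 51.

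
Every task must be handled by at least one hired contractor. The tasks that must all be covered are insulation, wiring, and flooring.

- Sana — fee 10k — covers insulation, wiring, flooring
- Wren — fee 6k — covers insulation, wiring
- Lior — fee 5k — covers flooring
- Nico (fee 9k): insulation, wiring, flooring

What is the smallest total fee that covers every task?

9

Nico alone covers insulation, wiring, flooring — every task.
Total fee: 9.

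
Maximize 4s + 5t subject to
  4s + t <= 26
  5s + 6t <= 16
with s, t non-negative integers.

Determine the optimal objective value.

13

(s,t)=(2,1): 4·2+1·1=9≤26, 5·2+6·1=16≤16, objective 13.
(s,t)=(3,0): 4·3+1·0=12≤26, 5·3+6·0=15≤16, objective 12.
(s,t)=(0,2): 4·0+1·2=2≤26, 5·0+6·2=12≤16, objective 10.
(s,t)=(1,1): 4·1+1·1=5≤26, 5·1+6·1=11≤16, objective 9.
The best lattice point is (2,1), giving 13.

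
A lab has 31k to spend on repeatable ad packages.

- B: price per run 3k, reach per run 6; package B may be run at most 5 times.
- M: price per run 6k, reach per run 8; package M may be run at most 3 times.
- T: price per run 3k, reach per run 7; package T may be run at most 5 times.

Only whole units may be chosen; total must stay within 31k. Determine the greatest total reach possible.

65

This is a bounded integer knapsack.
Take 5×B and 5×T: price 30 ≤ 31, reach 5·6 + 5·7 = 65.
T has the best ratio (7/3) and is taken to its limit of 5; remaining capacity is filled optimally with the others.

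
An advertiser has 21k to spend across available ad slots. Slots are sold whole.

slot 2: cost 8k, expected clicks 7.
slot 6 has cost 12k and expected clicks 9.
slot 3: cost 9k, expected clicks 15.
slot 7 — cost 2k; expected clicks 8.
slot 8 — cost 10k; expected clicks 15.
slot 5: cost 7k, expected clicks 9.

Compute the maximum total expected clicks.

38

slot 3 + slot 7 + slot 8: cost 9 + 2 + 10 = 21 ≤ 21, expected clicks 15 + 8 + 15 = 38.
slot 3 + slot 7 + slot 5: cost 9 + 2 + 7 = 18 ≤ 21, expected clicks 15 + 8 + 9 = 32.
slot 7 + slot 8 + slot 5: cost 2 + 10 + 7 = 19 ≤ 21, expected clicks 8 + 15 + 9 = 32.
Best is slot 3, slot 7, and slot 8 with total expected clicks 38.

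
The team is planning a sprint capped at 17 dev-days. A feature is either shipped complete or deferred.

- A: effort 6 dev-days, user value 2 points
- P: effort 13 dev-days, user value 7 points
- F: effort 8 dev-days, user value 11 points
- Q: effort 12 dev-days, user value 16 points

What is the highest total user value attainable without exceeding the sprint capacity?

Take Q: effort 12 ≤ 17, user value 16.
No other feasible combination does better.

16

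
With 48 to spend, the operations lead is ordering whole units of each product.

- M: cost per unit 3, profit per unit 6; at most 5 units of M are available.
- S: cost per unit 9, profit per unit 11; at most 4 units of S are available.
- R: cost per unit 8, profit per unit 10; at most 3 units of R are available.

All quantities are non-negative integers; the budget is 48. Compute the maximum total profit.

71

Take 5×M, 1×S, and 3×R: cost 48 ≤ 48, profit 5·6 + 1·11 + 3·10 = 71.
M has the best ratio (6/3) and is taken to its limit of 5; remaining capacity is filled optimally with the others.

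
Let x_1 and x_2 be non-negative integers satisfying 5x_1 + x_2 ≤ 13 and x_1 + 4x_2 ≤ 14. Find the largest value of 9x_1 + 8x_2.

42

(x_1,x_2)=(2,3): 5·2+1·3=13≤13, 1·2+4·3=14≤14, objective 42.
(x_1,x_2)=(2,2): 5·2+1·2=12≤13, 1·2+4·2=10≤14, objective 34.
No feasible integer point exceeds 42.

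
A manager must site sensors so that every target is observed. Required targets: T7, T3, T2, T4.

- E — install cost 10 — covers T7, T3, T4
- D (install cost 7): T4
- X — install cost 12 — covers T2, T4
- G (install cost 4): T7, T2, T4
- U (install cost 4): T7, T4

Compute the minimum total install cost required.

This is an integer covering problem.
Choose E and G: together they cover T7, T3, T2, T4 — every target.
Total install cost: 10 + 4 = 14.
No cover costs less than 14.

14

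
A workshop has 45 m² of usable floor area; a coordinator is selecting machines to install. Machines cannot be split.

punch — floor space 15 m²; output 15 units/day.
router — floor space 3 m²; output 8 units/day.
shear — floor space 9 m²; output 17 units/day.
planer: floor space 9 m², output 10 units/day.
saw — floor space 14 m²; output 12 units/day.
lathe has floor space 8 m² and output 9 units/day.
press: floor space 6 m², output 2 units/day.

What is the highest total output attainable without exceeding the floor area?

Treat it as a binary knapsack problem.
punch + router + shear + planer + lathe: floor space 15 + 3 + 9 + 9 + 8 = 44 ≤ 45, output 15 + 8 + 17 + 10 + 9 = 59.
punch + router + shear + saw: floor space 15 + 3 + 9 + 14 = 41 ≤ 45, output 15 + 8 + 17 + 12 = 52.
router + shear + planer + saw + lathe: floor space 3 + 9 + 9 + 14 + 8 = 43 ≤ 45, output 8 + 17 + 10 + 12 + 9 = 56.
Best is punch, router, shear, planer, and lathe with total output 59.

59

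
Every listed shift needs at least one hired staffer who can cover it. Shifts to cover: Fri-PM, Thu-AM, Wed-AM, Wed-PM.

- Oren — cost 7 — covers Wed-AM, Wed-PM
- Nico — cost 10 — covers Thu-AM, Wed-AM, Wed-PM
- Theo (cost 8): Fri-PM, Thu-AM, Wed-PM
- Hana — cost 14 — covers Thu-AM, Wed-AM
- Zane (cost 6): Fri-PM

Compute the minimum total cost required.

15

This is an integer covering problem.
Choose Oren and Theo: together they cover Fri-PM, Thu-AM, Wed-AM, Wed-PM — every shift.
Total cost: 7 + 8 = 15.
No cover costs less than 15.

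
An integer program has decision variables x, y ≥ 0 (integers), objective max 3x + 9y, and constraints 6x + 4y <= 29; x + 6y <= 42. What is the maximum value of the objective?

(x,y)=(0,7): 6·0+4·7=28≤29, 1·0+6·7=42≤42, objective 63.
(x,y)=(0,6): 6·0+4·6=24≤29, 1·0+6·6=36≤42, objective 54.
(x,y)=(1,5): 6·1+4·5=26≤29, 1·1+6·5=31≤42, objective 48.
Maximum is 63 at (x,y)=(0,7).

63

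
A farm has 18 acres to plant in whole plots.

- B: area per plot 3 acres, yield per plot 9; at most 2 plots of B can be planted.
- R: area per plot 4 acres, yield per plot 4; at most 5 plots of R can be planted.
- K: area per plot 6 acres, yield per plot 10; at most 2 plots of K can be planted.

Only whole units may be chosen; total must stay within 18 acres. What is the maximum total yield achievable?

B has the best ratio (9/3); taking only B gives at most 2×9 = 18 (stopped by the supply cap of 2).
Mixing does better — 2×B and 2×K: area 18 ≤ 18, yield 2·9 + 2·10 = 38.

38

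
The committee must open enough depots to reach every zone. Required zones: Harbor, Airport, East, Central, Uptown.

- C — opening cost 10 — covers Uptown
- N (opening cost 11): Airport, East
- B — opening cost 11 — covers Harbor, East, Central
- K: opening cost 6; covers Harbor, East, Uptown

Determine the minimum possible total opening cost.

Choose N, B, and K: together they cover Harbor, Airport, East, Central, Uptown — every zone.
Total opening cost: 11 + 11 + 6 = 28.
No cover costs less than 28.

28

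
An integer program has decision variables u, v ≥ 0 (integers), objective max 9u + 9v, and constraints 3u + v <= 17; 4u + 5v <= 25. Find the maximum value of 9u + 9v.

The continuous relaxation peaks at (5.45, 0.636) with value 54.82; rounding to a feasible lattice point costs some objective.
(u,v)=(5,1): 3·5+1·1=16≤17, 4·5+5·1=25≤25, objective 54.
(u,v)=(5,0): 3·5+1·0=15≤17, 4·5+5·0=20≤25, objective 45.
(u,v)=(4,1): 3·4+1·1=13≤17, 4·4+5·1=21≤25, objective 45.
Maximum is 54 at (u,v)=(5,1).

54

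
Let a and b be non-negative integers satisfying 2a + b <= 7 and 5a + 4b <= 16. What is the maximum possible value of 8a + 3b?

The continuous relaxation peaks at (3.2, 0) with value 25.60; rounding to a feasible lattice point costs some objective.
(a,b)=(3,0) is feasible, giving 24.
(a,b)=(2,1) is feasible, giving 19.
(a,b)=(2,0) is feasible, giving 16.
The best lattice point is (3,0), giving 24.

24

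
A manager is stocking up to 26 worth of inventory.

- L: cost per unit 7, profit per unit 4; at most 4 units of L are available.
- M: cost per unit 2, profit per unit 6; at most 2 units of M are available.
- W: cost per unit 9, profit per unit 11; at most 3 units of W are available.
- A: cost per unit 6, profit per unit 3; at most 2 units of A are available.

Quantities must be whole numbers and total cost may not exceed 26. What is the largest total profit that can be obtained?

34

2×M and 2×W: cost 22 ≤ 26, profit 2·6 + 2·11 = 34.
1×M, 2×W, and 1×A: cost 26 ≤ 26, profit 1·6 + 2·11 + 1·3 = 31.
Best is 34.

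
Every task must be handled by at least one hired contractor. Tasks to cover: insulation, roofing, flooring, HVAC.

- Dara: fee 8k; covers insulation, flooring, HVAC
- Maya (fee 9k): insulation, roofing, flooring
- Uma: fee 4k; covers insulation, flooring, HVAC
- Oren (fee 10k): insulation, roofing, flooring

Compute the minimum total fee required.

Choose Maya and Uma: together they cover insulation, roofing, flooring, HVAC — every task.
Total fee: 9 + 4 = 13.
No cover costs less than 13.

13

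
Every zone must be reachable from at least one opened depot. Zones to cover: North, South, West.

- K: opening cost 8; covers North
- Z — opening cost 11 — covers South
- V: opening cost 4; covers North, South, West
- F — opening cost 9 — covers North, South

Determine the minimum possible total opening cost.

4

This is a weighted set-cover instance.
V alone covers North, South, West — every zone.
Total opening cost: 4.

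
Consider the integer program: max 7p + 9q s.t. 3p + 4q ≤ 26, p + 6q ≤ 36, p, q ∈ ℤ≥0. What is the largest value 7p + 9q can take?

60

The continuous relaxation peaks at (8.67, 0) with value 60.67; rounding to a feasible lattice point costs some objective.
(p,q)=(6,2): 3·6+4·2=26≤26, 1·6+6·2=18≤36, objective 60.
(p,q)=(7,1): 3·7+4·1=25≤26, 1·7+6·1=13≤36, objective 58.
(p,q)=(8,0): 3·8+4·0=24≤26, 1·8+6·0=8≤36, objective 56.
The best lattice point is (6,2), giving 60.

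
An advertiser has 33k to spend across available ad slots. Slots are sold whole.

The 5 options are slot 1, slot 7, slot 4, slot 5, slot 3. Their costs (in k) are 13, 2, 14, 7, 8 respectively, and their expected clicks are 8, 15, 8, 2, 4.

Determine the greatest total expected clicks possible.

31

Allowing fractional choices, the relaxed optimum would be about 33.0, but ad slots are indivisible.
slot 1 + slot 7 + slot 5 + slot 3: cost 13 + 2 + 7 + 8 = 30 ≤ 33, expected clicks 8 + 15 + 2 + 4 = 29.
slot 7 + slot 4 + slot 5 + slot 3: cost 2 + 14 + 7 + 8 = 31 ≤ 33, expected clicks 15 + 8 + 2 + 4 = 29.
slot 1 + slot 7 + slot 4: cost 13 + 2 + 14 = 29 ≤ 33, expected clicks 8 + 15 + 8 = 31.
Best is slot 1, slot 7, and slot 4 with total expected clicks 31.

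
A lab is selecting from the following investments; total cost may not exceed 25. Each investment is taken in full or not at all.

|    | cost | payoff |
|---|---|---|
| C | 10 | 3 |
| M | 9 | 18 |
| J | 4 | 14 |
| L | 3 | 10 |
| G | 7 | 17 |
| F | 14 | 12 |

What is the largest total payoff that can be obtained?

This is a 0-1 knapsack instance.
Allowing fractional choices, the relaxed optimum would be about 60.7, but investments are indivisible.
M + J + L + G: cost 9 + 4 + 3 + 7 = 23 ≤ 25, payoff 18 + 14 + 10 + 17 = 59.
M + J + G: cost 9 + 4 + 7 = 20 ≤ 25, payoff 18 + 14 + 17 = 49.
Best is M, J, L, and G with total payoff 59.

59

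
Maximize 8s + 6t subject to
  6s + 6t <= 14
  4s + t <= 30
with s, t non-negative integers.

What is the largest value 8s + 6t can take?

16

(s,t)=(2,0): 6·2+6·0=12≤14, 4·2+1·0=8≤30, objective 16.
(s,t)=(1,1): 6·1+6·1=12≤14, 4·1+1·1=5≤30, objective 14.
No feasible integer point exceeds 16.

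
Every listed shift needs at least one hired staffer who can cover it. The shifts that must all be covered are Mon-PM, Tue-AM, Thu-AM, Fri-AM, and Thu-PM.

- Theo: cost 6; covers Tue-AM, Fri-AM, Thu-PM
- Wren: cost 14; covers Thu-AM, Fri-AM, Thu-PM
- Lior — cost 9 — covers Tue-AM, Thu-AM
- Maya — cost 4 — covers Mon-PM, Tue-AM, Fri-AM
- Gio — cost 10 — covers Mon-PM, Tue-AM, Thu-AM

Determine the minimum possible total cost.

The greedy cost-per-new-shift heuristic would pick Maya, Theo, and Lior for 19, but a cheaper cover exists.
Choose Theo and Gio: together they cover Mon-PM, Tue-AM, Thu-AM, Fri-AM, Thu-PM — every shift.
Total cost: 6 + 10 = 16.
No cover costs less than 16.

16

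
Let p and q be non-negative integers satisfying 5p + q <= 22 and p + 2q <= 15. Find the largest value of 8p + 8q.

72

The continuous relaxation peaks at (3.22, 5.89) with value 72.89; rounding to a feasible lattice point costs some objective.
(p,q)=(3,6): 5·3+1·6=21≤22, 1·3+2·6=15≤15, objective 72.
(p,q)=(2,6): 5·2+1·6=16≤22, 1·2+2·6=14≤15, objective 64.
(p,q)=(3,5): 5·3+1·5=20≤22, 1·3+2·5=13≤15, objective 64.
(p,q)=(3,4): 5·3+1·4=19≤22, 1·3+2·4=11≤15, objective 56.
No feasible integer point exceeds 72.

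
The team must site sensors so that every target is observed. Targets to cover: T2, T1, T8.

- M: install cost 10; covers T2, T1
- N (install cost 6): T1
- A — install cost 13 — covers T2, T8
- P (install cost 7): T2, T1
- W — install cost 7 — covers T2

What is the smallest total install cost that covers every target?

The greedy cost-per-new-target heuristic would pick P and A for 20, but a cheaper cover exists.
Choose N and A: together they cover T2, T1, T8 — every target.
Total install cost: 6 + 13 = 19.
No cover costs less than 19.

19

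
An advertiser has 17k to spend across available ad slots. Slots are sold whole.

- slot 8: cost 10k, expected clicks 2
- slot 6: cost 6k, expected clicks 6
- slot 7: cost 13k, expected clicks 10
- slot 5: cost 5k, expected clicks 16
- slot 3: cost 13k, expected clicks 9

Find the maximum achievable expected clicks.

22

slot 6 + slot 5: cost 6 + 5 = 11 ≤ 17, expected clicks 6 + 16 = 22.
slot 5: cost 5 ≤ 17, expected clicks 16.
slot 8 + slot 5: cost 10 + 5 = 15 ≤ 17, expected clicks 2 + 16 = 18.
Best is slot 6 and slot 5 with total expected clicks 22.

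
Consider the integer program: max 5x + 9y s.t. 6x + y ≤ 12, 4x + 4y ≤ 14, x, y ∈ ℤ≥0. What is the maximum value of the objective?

(x,y)=(0,3): 6·0+1·3=3≤12, 4·0+4·3=12≤14, objective 27.
(x,y)=(1,2): 6·1+1·2=8≤12, 4·1+4·2=12≤14, objective 23.
No feasible integer point exceeds 27.

27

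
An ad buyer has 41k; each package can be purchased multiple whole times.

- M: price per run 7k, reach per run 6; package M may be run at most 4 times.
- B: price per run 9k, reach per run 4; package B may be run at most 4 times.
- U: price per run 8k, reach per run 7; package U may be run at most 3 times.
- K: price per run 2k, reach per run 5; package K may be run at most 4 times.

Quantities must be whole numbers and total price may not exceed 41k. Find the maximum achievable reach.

47

This is a bounded integer knapsack.
2×M, 2×U, and 4×K: price 38 ≤ 41, reach 2·6 + 2·7 + 4·5 = 46.
1×M, 3×U, and 4×K: price 39 ≤ 41, reach 1·6 + 3·7 + 4·5 = 47.
Best is 47.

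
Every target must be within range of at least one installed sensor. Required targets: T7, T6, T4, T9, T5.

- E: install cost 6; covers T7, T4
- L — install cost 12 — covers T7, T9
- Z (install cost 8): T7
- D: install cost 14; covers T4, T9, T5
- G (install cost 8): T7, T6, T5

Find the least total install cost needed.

The greedy cost-per-new-target heuristic would pick G, E, and L for 26, but a cheaper cover exists.
Choose D and G: together they cover T7, T6, T4, T9, T5 — every target.
Total install cost: 14 + 8 = 22.
No cover costs less than 22.

22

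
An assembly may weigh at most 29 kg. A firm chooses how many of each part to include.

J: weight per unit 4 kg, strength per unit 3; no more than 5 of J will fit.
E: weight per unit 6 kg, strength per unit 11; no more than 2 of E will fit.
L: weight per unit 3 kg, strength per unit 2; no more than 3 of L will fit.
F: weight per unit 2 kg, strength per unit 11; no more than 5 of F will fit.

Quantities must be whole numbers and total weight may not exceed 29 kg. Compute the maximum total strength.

82

2×E, 2×L, and 5×F: weight 28 ≤ 29, strength 2·11 + 2·2 + 5·11 = 81.
1×J, 2×E, 1×L, and 5×F: weight 29 ≤ 29, strength 1·3 + 2·11 + 1·2 + 5·11 = 82.
Best is 82.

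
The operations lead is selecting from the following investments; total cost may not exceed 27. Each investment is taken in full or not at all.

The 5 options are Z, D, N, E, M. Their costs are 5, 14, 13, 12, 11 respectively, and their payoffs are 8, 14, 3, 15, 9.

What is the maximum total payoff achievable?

Treat it as a binary knapsack problem.
E + M: cost 12 + 11 = 23 ≤ 27, payoff 15 + 9 = 24.
Z + E: cost 5 + 12 = 17 ≤ 27, payoff 8 + 15 = 23.
D + E: cost 14 + 12 = 26 ≤ 27, payoff 14 + 15 = 29.
Best is D and E with total payoff 29.

29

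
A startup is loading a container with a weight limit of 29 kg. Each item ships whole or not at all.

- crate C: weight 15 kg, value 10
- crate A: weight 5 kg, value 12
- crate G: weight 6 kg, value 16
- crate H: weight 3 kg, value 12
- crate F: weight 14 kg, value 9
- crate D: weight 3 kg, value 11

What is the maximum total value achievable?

Allowing fractional choices, the relaxed optimum would be about 59.0, but items are indivisible.
crate A + crate G + crate H + crate D: weight 5 + 6 + 3 + 3 = 17 ≤ 29, value 12 + 16 + 12 + 11 = 51.
crate C + crate A + crate G + crate H: weight 15 + 5 + 6 + 3 = 29 ≤ 29, value 10 + 12 + 16 + 12 = 50.
crate C + crate G + crate H + crate D: weight 15 + 6 + 3 + 3 = 27 ≤ 29, value 10 + 16 + 12 + 11 = 49.
Best is crate A, crate G, crate H, and crate D with total value 51.

51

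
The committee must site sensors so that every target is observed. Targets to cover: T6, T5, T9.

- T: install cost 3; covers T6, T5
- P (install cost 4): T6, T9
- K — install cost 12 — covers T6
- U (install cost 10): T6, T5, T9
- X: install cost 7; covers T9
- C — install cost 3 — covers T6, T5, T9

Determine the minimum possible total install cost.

C alone covers T6, T5, T9 — every target.
Total install cost: 3.

3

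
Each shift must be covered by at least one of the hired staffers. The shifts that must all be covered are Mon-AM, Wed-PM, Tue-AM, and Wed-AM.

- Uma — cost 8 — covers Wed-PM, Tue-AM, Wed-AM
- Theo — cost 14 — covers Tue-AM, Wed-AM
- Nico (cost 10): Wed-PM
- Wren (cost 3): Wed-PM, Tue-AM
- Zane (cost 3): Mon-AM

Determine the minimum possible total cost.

11

The greedy cost-per-new-shift heuristic would pick Wren, Zane, and Uma for 14, but a cheaper cover exists.
Choose Uma and Zane: together they cover Mon-AM, Wed-PM, Tue-AM, Wed-AM — every shift.
Total cost: 8 + 3 = 11.
No cover costs less than 11.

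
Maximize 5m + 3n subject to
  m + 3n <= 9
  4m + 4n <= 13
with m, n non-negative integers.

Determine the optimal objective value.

The continuous relaxation peaks at (3.25, 0) with value 16.25; rounding to a feasible lattice point costs some objective.
(m,n)=(3,0): 1·3+3·0=3≤9, 4·3+4·0=12≤13, objective 15.
(m,n)=(2,1): 1·2+3·1=5≤9, 4·2+4·1=12≤13, objective 13.
(m,n)=(2,0): 1·2+3·0=2≤9, 4·2+4·0=8≤13, objective 10.
The best lattice point is (3,0), giving 15.

15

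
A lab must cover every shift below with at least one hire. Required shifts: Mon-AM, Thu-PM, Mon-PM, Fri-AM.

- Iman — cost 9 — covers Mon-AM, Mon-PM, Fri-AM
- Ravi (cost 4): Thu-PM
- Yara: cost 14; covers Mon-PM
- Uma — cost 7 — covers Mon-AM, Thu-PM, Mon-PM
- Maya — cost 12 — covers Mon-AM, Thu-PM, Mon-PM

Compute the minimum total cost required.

This is an integer covering problem.
Choose Iman and Ravi: together they cover Mon-AM, Thu-PM, Mon-PM, Fri-AM — every shift.
Total cost: 9 + 4 = 13.

13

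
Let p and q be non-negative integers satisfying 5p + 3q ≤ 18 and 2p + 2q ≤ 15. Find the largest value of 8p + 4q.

28

(p,q)=(3,1): 5·3+3·1=18≤18, 2·3+2·1=8≤15, objective 28.
(p,q)=(3,0): 5·3+3·0=15≤18, 2·3+2·0=6≤15, objective 24.
(p,q)=(2,2): 5·2+3·2=16≤18, 2·2+2·2=8≤15, objective 24.
Maximum is 28 at (p,q)=(3,1).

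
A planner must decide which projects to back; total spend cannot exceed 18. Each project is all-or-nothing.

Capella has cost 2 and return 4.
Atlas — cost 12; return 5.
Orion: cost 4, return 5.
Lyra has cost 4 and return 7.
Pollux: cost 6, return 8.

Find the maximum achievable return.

24

This is a 0-1 knapsack instance.
Allowing fractional choices, the relaxed optimum would be about 24.8, but projects are indivisible.
Capella + Lyra + Pollux: cost 2 + 4 + 6 = 12 ≤ 18, return 4 + 7 + 8 = 19.
Capella + Orion + Lyra + Pollux: cost 2 + 4 + 4 + 6 = 16 ≤ 18, return 4 + 5 + 7 + 8 = 24.
Orion + Lyra + Pollux: cost 4 + 4 + 6 = 14 ≤ 18, return 5 + 7 + 8 = 20.
Best is Capella, Orion, Lyra, and Pollux with total return 24.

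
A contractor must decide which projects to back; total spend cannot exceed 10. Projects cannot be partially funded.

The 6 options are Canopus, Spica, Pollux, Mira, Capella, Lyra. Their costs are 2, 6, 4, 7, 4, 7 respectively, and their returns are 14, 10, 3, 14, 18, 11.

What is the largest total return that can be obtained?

35

Take Canopus, Pollux, and Capella: cost 2 + 4 + 4 = 10 ≤ 10, return 14 + 3 + 18 = 35.
No other feasible combination does better.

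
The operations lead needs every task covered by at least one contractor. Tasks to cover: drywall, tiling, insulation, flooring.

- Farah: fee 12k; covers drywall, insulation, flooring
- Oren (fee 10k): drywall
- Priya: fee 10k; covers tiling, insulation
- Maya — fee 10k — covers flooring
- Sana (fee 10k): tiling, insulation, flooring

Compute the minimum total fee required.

20

This is a weighted set-cover instance.
Choose Oren and Sana: together they cover drywall, tiling, insulation, flooring — every task.
Total fee: 10 + 10 = 20.
No cover costs less than 20.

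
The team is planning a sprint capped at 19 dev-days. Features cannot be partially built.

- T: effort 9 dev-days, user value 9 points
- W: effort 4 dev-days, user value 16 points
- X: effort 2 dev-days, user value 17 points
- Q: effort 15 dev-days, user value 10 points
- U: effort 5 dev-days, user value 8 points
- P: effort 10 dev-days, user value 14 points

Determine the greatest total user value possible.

47

This is an integer program with binary decision variables.
Take W, X, and P: effort 4 + 2 + 10 = 16 ≤ 19, user value 16 + 17 + 14 = 47.
No other feasible combination does better.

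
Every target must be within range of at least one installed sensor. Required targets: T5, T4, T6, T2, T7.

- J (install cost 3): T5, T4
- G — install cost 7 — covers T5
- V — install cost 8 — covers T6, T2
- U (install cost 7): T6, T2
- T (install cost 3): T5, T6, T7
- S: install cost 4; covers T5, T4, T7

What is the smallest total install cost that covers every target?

Choose U and S: together they cover T5, T4, T6, T2, T7 — every target.
Total install cost: 7 + 4 = 11.

11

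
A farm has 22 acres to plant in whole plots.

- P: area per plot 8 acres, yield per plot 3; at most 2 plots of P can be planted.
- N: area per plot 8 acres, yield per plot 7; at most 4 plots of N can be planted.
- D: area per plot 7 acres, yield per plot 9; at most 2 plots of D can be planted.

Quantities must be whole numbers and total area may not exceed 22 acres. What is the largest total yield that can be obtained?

25

Take 1×N and 2×D: area 22 ≤ 22, yield 1·7 + 2·9 = 25.
D has the best ratio (9/7) and is taken to its limit of 2; remaining capacity is filled optimally with the others.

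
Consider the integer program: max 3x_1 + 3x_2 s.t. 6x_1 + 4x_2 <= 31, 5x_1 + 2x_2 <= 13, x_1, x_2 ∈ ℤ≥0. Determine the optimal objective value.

Relaxing integrality, the LP optimum is 19.50 at (x_1,x_2) = (0, 6.5), which is not an integer point.
(x_1,x_2)=(0,6) is feasible, giving 18.
(x_1,x_2)=(0,5) is feasible, giving 15.
No feasible integer point exceeds 18.

18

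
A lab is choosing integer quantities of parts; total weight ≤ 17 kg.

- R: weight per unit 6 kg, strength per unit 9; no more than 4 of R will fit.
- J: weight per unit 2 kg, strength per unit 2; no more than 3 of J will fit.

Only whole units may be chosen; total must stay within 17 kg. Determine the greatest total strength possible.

22

2×R and 1×J: weight 14 ≤ 17, strength 2·9 + 1·2 = 20.
2×R and 2×J: weight 16 ≤ 17, strength 2·9 + 2·2 = 22.
Best is 22.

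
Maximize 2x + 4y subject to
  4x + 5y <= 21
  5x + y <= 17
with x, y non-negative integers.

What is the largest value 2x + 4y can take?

Relaxing integrality, the LP optimum is 16.80 at (x,y) = (0, 4.2), which is not an integer point.
(x,y)=(0,4): 4·0+5·4=20≤21, 5·0+1·4=4≤17, objective 16.
(x,y)=(1,3): 4·1+5·3=19≤21, 5·1+1·3=8≤17, objective 14.
(x,y)=(0,3): 4·0+5·3=15≤21, 5·0+1·3=3≤17, objective 12.
No feasible integer point exceeds 16.

16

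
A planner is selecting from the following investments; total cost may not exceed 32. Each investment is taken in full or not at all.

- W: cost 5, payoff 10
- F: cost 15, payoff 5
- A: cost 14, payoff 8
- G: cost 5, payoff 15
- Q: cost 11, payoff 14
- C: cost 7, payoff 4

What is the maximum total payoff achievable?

A + G + Q: cost 14 + 5 + 11 = 30 ≤ 32, payoff 8 + 15 + 14 = 37.
W + G + Q + C: cost 5 + 5 + 11 + 7 = 28 ≤ 32, payoff 10 + 15 + 14 + 4 = 43.
W + G + Q: cost 5 + 5 + 11 = 21 ≤ 32, payoff 10 + 15 + 14 = 39.
Best is W, G, Q, and C with total payoff 43.

43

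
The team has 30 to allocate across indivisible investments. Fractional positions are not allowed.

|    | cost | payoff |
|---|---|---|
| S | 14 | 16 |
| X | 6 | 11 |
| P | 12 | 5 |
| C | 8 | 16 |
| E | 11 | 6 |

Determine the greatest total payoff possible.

43

Treat it as a binary knapsack problem.
Allowing fractional choices, the relaxed optimum would be about 44.1, but investments are indivisible.
X + C + E: cost 6 + 8 + 11 = 25 ≤ 30, payoff 11 + 16 + 6 = 33.
S + X + C: cost 14 + 6 + 8 = 28 ≤ 30, payoff 16 + 11 + 16 = 43.
Best is S, X, and C with total payoff 43.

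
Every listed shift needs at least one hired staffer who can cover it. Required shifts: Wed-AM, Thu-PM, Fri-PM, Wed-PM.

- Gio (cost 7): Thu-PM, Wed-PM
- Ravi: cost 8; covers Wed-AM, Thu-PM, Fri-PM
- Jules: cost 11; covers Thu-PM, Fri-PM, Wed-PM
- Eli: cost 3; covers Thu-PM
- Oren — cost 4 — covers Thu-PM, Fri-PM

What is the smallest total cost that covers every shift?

15

This is an integer covering problem.
Choose Gio and Ravi: together they cover Wed-AM, Thu-PM, Fri-PM, Wed-PM — every shift.
Total cost: 7 + 8 = 15.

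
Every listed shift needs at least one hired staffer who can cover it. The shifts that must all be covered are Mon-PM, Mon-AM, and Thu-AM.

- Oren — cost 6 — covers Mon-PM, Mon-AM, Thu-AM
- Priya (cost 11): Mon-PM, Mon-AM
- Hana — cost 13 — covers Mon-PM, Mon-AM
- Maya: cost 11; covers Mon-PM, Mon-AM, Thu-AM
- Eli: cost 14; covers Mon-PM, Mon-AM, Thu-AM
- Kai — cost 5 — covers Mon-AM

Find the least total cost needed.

6

Oren alone covers Mon-PM, Mon-AM, Thu-AM — every shift.
Total cost: 6.
No cover costs less than 6.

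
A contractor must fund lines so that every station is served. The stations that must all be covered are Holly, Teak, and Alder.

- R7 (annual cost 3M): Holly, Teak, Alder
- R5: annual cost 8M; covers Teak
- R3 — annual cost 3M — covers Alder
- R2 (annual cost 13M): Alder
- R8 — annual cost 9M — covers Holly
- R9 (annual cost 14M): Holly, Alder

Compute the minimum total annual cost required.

R7 alone covers Holly, Teak, Alder — every station.
Total annual cost: 3.
No cover costs less than 3.

3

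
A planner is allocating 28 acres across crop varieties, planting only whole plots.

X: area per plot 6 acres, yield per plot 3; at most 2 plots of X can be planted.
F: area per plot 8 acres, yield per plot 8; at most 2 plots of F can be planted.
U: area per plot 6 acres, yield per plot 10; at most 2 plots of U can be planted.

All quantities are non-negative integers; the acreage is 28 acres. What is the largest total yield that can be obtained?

36

This is a bounded integer knapsack.
U has the best ratio (10/6); taking only U gives at most 2×10 = 20 (stopped by the supply cap of 2).
Mixing does better — 2×F and 2×U: area 28 ≤ 28, yield 2·8 + 2·10 = 36.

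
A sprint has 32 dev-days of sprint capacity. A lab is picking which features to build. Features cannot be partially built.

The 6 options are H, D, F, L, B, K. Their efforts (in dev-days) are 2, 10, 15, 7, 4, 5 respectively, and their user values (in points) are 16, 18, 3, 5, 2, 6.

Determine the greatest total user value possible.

Allowing fractional choices, the relaxed optimum would be about 47.8, but features are indivisible.
H + D + L + K: effort 2 + 10 + 7 + 5 = 24 ≤ 32, user value 16 + 18 + 5 + 6 = 45.
H + D + L + B + K: effort 2 + 10 + 7 + 4 + 5 = 28 ≤ 32, user value 16 + 18 + 5 + 2 + 6 = 47.
Best is H, D, L, B, and K with total user value 47.

47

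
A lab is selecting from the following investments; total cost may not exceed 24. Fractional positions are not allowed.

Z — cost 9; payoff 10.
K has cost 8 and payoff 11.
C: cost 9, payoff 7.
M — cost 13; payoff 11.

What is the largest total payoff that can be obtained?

22

Allowing fractional choices, the relaxed optimum would be about 26.9, but investments are indivisible.
K + M: cost 8 + 13 = 21 ≤ 24, payoff 11 + 11 = 22.
Z + K: cost 9 + 8 = 17 ≤ 24, payoff 10 + 11 = 21.
Best is K and M with total payoff 22.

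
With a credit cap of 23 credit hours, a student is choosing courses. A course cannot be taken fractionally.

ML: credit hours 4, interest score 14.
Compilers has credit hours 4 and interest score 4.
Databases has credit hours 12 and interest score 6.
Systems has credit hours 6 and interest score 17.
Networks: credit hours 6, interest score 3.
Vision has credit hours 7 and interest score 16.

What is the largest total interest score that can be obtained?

This is a 0-1 knapsack instance.
Allowing fractional choices, the relaxed optimum would be about 52.0, but courses are indivisible.
ML + Systems + Networks + Vision: credit hours 4 + 6 + 6 + 7 = 23 ≤ 23, interest score 14 + 17 + 3 + 16 = 50.
ML + Compilers + Systems + Vision: credit hours 4 + 4 + 6 + 7 = 21 ≤ 23, interest score 14 + 4 + 17 + 16 = 51.
ML + Systems + Vision: credit hours 4 + 6 + 7 = 17 ≤ 23, interest score 14 + 17 + 16 = 47.
Best is ML, Compilers, Systems, and Vision with total interest score 51.

51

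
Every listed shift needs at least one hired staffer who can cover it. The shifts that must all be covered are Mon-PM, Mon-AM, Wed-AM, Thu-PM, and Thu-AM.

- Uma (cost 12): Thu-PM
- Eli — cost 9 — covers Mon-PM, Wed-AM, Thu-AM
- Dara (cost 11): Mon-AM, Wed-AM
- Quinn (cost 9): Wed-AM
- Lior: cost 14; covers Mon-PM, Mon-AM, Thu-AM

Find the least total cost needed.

This is a weighted set-cover instance.
Choose Uma, Eli, and Dara: together they cover Mon-PM, Mon-AM, Wed-AM, Thu-PM, Thu-AM — every shift.
Total cost: 12 + 9 + 11 = 32.
No cover costs less than 32.

32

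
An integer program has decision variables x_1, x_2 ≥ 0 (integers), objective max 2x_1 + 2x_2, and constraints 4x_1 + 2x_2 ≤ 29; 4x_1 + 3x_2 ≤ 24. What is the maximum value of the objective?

(x_1,x_2)=(0,8): 4·0+2·8=16≤29, 4·0+3·8=24≤24, objective 16.
(x_1,x_2)=(0,7): 4·0+2·7=14≤29, 4·0+3·7=21≤24, objective 14.
The best lattice point is (0,8), giving 16.

16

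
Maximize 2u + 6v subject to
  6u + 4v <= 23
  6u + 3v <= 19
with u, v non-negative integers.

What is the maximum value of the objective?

30

(u,v)=(0,5): 6·0+4·5=20≤23, 6·0+3·5=15≤19, objective 30.
(u,v)=(1,4): 6·1+4·4=22≤23, 6·1+3·4=18≤19, objective 26.
(u,v)=(0,4): 6·0+4·4=16≤23, 6·0+3·4=12≤19, objective 24.
No feasible integer point exceeds 30.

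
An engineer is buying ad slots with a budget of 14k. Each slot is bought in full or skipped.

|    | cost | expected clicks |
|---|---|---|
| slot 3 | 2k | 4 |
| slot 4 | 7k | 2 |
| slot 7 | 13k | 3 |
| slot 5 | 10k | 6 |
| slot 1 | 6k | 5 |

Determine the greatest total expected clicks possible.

10

This is a 0-1 knapsack instance.
Allowing fractional choices, the relaxed optimum would be about 12.6, but ad slots are indivisible.
slot 3 + slot 1: cost 2 + 6 = 8 ≤ 14, expected clicks 4 + 5 = 9.
slot 3 + slot 5: cost 2 + 10 = 12 ≤ 14, expected clicks 4 + 6 = 10.
Best is slot 3 and slot 5 with total expected clicks 10.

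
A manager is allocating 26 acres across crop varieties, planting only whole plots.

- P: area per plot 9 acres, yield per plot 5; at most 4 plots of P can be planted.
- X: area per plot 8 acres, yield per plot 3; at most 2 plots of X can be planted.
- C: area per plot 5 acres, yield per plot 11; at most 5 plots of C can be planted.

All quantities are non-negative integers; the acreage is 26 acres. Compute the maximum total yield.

This is a bounded integer knapsack.
5×C: area 25 ≤ 26, yield 5·11 = 55.
4×C: area 20 ≤ 26, yield 4·11 = 44.
Best is 55.

55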